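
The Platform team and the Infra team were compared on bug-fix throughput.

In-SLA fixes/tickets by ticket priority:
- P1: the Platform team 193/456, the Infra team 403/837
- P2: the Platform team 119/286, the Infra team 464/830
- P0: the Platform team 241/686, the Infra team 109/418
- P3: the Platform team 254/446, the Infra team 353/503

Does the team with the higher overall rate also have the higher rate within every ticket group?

P1: the Platform team 193/456 = 42.3%, the Infra team 403/837 = 48.1% → the Infra team
P2: the Platform team 119/286 = 41.6%, the Infra team 464/830 = 55.9% → the Infra team
P0: the Platform team 241/686 = 35.1%, the Infra team 109/418 = 26.1% → the Platform team
P3: the Platform team 254/446 = 57.0%, the Infra team 353/503 = 70.2% → the Infra team
Overall: the Platform team 807/1874 = 43.1%, the Infra team 1329/2588 = 51.4% → the Infra team
Neither sweeps: the Platform team wins 1 of 4 groups, the Infra team wins 3. The Infra team wins overall but not every group — no Simpson reversal.

No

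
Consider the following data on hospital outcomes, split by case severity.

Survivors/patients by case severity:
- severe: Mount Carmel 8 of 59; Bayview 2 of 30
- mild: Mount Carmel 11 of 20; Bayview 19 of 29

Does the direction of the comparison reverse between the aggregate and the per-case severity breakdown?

No

Severe: Mount Carmel 8/59 = 13.6%, Bayview 2/30 = 6.7% → Mount Carmel
Mild: Mount Carmel 11/20 = 55.0%, Bayview 19/29 = 65.5% → Bayview
Overall: Mount Carmel 19/79 = 24.1%, Bayview 21/59 = 35.6% → Bayview
Neither sweeps: Mount Carmel wins 1 of 2 groups, Bayview wins 1. Bayview wins overall but not every group — no Simpson reversal.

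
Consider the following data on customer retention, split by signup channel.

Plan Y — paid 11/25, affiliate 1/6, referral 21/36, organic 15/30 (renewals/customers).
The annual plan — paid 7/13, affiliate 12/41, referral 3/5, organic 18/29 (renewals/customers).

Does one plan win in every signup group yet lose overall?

Yes

Paid: Plan Y 11/25 = 44.0%, the annual plan 7/13 = 53.8% → the annual plan
Affiliate: Plan Y 1/6 = 16.7%, the annual plan 12/41 = 29.3% → the annual plan
Referral: Plan Y 21/36 = 58.3%, the annual plan 3/5 = 60.0% → the annual plan
Organic: Plan Y 15/30 = 50.0%, the annual plan 18/29 = 62.1% → the annual plan
Overall: Plan Y 48/97 = 49.5%, the annual plan 40/88 = 45.5% → Plan Y
The annual plan wins each signup group but Plan Y wins overall — the comparison reverses. The annual plan's customers skew toward affiliate, which has a lower base rate.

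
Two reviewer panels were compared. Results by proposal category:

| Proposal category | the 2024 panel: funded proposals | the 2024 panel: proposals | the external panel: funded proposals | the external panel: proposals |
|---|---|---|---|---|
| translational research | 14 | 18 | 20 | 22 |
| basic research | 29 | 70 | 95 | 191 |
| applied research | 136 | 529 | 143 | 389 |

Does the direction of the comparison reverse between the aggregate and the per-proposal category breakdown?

Translational research: the 2024 panel 14/18 = 77.8%, the external panel 20/22 = 90.9% → the external panel
Basic research: the 2024 panel 29/70 = 41.4%, the external panel 95/191 = 49.7% → the external panel
Applied research: the 2024 panel 136/529 = 25.7%, the external panel 143/389 = 36.8% → the external panel
Overall: the 2024 panel 179/617 = 29.0%, the external panel 258/602 = 42.9% → the external panel
The external panel wins overall and in every proposal group — no reversal.

No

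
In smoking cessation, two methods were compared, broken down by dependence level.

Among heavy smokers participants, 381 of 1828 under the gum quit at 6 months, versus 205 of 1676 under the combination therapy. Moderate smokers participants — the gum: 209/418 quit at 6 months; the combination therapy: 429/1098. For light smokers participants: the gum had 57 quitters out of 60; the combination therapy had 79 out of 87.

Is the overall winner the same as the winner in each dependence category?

Yes

Heavy smokers: the gum 381/1828 = 20.8%, the combination therapy 205/1676 = 12.2% → the gum
Moderate smokers: the gum 209/418 = 50.0%, the combination therapy 429/1098 = 39.1% → the gum
Light smokers: the gum 57/60 = 95.0%, the combination therapy 79/87 = 90.8% → the gum
Overall: the gum 647/2306 = 28.1%, the combination therapy 713/2861 = 24.9% → the gum
The gum wins overall and in every dependence group — no reversal.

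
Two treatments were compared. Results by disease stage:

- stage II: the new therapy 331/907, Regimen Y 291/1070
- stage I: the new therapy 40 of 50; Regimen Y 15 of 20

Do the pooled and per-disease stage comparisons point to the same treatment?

Stage II: the new therapy 331/907 = 36.5%, Regimen Y 291/1070 = 27.2% → the new therapy
Stage I: the new therapy 40/50 = 80.0%, Regimen Y 15/20 = 75.0% → the new therapy
Overall: the new therapy 371/957 = 38.8%, Regimen Y 306/1090 = 28.1% → the new therapy
The new therapy wins overall and in every disease group — no reversal.

Yes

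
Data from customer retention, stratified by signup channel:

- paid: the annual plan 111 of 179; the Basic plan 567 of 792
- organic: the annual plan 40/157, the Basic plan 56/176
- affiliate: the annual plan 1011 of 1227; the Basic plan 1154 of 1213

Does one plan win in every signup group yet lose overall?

No

Paid: the annual plan 111/179 = 62.0%, the Basic plan 567/792 = 71.6% → the Basic plan
Organic: the annual plan 40/157 = 25.5%, the Basic plan 56/176 = 31.8% → the Basic plan
Affiliate: the annual plan 1011/1227 = 82.4%, the Basic plan 1154/1213 = 95.1% → the Basic plan
Overall: the annual plan 1162/1563 = 74.3%, the Basic plan 1777/2181 = 81.5% → the Basic plan
The Basic plan wins overall and in every signup group — no reversal.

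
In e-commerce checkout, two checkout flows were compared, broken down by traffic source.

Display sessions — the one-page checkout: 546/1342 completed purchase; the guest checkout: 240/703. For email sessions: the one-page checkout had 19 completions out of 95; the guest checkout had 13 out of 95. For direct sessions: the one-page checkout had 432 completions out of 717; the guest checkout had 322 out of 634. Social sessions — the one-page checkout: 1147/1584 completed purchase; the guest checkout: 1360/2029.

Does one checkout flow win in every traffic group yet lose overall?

No

Display: the one-page checkout 546/1342 = 40.7%, the guest checkout 240/703 = 34.1% → the one-page checkout
Email: the one-page checkout 19/95 = 20.0%, the guest checkout 13/95 = 13.7% → the one-page checkout
Direct: the one-page checkout 432/717 = 60.3%, the guest checkout 322/634 = 50.8% → the one-page checkout
Social: the one-page checkout 1147/1584 = 72.4%, the guest checkout 1360/2029 = 67.0% → the one-page checkout
Overall: the one-page checkout 2144/3738 = 57.4%, the guest checkout 1935/3461 = 55.9% → the one-page checkout
The one-page checkout wins overall and in every traffic group — no reversal.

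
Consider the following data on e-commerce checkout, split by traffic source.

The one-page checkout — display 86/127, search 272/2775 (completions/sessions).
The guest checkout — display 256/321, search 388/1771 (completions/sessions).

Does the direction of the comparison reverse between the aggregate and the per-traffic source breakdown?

No

Display: the one-page checkout 86/127 = 67.7%, the guest checkout 256/321 = 79.8% → the guest checkout
Search: the one-page checkout 272/2775 = 9.8%, the guest checkout 388/1771 = 21.9% → the guest checkout
Overall: the one-page checkout 358/2902 = 12.3%, the guest checkout 644/2092 = 30.8% → the guest checkout
The guest checkout wins overall and in every traffic group — no reversal.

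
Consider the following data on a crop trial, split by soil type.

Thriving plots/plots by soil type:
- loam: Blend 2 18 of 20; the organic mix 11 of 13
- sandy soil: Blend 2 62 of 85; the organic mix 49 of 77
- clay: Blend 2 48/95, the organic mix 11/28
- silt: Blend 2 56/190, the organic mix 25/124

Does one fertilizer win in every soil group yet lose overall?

No

Loam: Blend 2 18/20 = 90.0%, the organic mix 11/13 = 84.6% → Blend 2
Sandy soil: Blend 2 62/85 = 72.9%, the organic mix 49/77 = 63.6% → Blend 2
Clay: Blend 2 48/95 = 50.5%, the organic mix 11/28 = 39.3% → Blend 2
Silt: Blend 2 56/190 = 29.5%, the organic mix 25/124 = 20.2% → Blend 2
Overall: Blend 2 184/390 = 47.2%, the organic mix 96/242 = 39.7% → Blend 2
Blend 2 wins overall and in every soil group — no reversal.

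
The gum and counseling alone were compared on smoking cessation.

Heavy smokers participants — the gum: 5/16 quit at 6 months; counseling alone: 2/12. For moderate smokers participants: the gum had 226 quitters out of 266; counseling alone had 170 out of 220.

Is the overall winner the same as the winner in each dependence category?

Heavy smokers: the gum 5/16 = 31.2%, counseling alone 2/12 = 16.7% → the gum
Moderate smokers: the gum 226/266 = 85.0%, counseling alone 170/220 = 77.3% → the gum
Overall: the gum 231/282 = 81.9%, counseling alone 172/232 = 74.1% → the gum
The gum wins overall and in every dependence group — no reversal.

Yes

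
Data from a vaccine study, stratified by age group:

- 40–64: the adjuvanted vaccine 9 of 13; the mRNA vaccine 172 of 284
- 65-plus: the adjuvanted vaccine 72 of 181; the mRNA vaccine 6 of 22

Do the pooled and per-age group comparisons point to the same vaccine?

No

40–64: the adjuvanted vaccine 9/13 = 69.2%, the mRNA vaccine 172/284 = 60.6% → the adjuvanted vaccine
65-plus: the adjuvanted vaccine 72/181 = 39.8%, the mRNA vaccine 6/22 = 27.3% → the adjuvanted vaccine
Overall: the adjuvanted vaccine 81/194 = 41.8%, the mRNA vaccine 178/306 = 58.2% → the mRNA vaccine
The adjuvanted vaccine wins each age group but the mRNA vaccine wins overall — the comparison reverses. The adjuvanted vaccine's recipients skew toward 65-plus, which has a lower base rate.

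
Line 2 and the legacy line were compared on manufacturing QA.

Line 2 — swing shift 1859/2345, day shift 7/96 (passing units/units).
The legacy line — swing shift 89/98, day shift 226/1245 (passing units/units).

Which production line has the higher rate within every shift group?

the legacy line

Swing shift: Line 2 1859/2345 = 79.3%, the legacy line 89/98 = 90.8% → the legacy line
Day shift: Line 2 7/96 = 7.3%, the legacy line 226/1245 = 18.2% → the legacy line
The legacy line has the higher rate in both groups.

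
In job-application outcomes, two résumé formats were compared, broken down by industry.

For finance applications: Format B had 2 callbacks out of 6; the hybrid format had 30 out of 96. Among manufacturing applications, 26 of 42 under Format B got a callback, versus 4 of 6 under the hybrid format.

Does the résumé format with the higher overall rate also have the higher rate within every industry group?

No

Finance: Format B 2/6 = 33.3%, the hybrid format 30/96 = 31.2% → Format B
Manufacturing: Format B 26/42 = 61.9%, the hybrid format 4/6 = 66.7% → the hybrid format
Overall: Format B 28/48 = 58.3%, the hybrid format 34/102 = 33.3% → Format B
Neither sweeps: Format B wins 1 of 2 groups, the hybrid format wins 1. Format B wins overall but not every group — no Simpson reversal.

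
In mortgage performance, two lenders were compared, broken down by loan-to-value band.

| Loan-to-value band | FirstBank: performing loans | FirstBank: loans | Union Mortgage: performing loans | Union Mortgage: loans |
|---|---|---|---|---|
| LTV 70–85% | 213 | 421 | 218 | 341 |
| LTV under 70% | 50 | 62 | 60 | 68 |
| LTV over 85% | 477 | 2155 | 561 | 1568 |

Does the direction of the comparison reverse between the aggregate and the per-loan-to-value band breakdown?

LTV 70–85%: FirstBank 213/421 = 50.6%, Union Mortgage 218/341 = 63.9% → Union Mortgage
LTV under 70%: FirstBank 50/62 = 80.6%, Union Mortgage 60/68 = 88.2% → Union Mortgage
LTV over 85%: FirstBank 477/2155 = 22.1%, Union Mortgage 561/1568 = 35.8% → Union Mortgage
Overall: FirstBank 740/2638 = 28.1%, Union Mortgage 839/1977 = 42.4% → Union Mortgage
Union Mortgage wins overall and in every loan-to-value group — no reversal.

No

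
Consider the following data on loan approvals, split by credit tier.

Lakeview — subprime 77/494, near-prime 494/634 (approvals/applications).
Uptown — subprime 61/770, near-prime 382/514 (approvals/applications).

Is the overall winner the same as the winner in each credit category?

Yes

Subprime: Lakeview 77/494 = 15.6%, Uptown 61/770 = 7.9% → Lakeview
Near-prime: Lakeview 494/634 = 77.9%, Uptown 382/514 = 74.3% → Lakeview
Overall: Lakeview 571/1128 = 50.6%, Uptown 443/1284 = 34.5% → Lakeview
Lakeview wins overall and in every credit group — no reversal.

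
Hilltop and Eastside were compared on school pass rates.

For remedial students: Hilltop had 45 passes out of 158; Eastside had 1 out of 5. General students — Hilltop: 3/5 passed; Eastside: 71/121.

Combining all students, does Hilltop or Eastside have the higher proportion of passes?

Remedial: Hilltop 45/158 = 28.5%, Eastside 1/5 = 20.0% → Hilltop
General: Hilltop 3/5 = 60.0%, Eastside 71/121 = 58.7% → Hilltop
Overall: Hilltop 48/163 = 29.4%, Eastside 72/126 = 57.1% → Eastside
(Hilltop wins every student group but Eastside wins overall — Hilltop's students skew toward the low-rate remedial group.)

Eastside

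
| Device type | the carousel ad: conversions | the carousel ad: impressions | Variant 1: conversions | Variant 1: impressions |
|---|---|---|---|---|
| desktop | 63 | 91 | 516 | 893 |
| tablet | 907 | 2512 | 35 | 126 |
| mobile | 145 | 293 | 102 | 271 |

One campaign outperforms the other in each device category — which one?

Desktop: the carousel ad 63/91 = 69.2%, Variant 1 516/893 = 57.8% → the carousel ad
Tablet: the carousel ad 907/2512 = 36.1%, Variant 1 35/126 = 27.8% → the carousel ad
Mobile: the carousel ad 145/293 = 49.5%, Variant 1 102/271 = 37.6% → the carousel ad
The carousel ad has the higher rate in all 3 groups.

the carousel ad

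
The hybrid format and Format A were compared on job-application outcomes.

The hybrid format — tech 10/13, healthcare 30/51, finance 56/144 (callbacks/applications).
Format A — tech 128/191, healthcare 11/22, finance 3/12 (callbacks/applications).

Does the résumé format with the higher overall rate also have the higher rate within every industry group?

No

Tech: the hybrid format 10/13 = 76.9%, Format A 128/191 = 67.0% → the hybrid format
Healthcare: the hybrid format 30/51 = 58.8%, Format A 11/22 = 50.0% → the hybrid format
Finance: the hybrid format 56/144 = 38.9%, Format A 3/12 = 25.0% → the hybrid format
Overall: the hybrid format 96/208 = 46.2%, Format A 142/225 = 63.1% → Format A
The hybrid format wins each industry group but Format A wins overall — the comparison reverses. The hybrid format's applications skew toward finance, which has a lower base rate.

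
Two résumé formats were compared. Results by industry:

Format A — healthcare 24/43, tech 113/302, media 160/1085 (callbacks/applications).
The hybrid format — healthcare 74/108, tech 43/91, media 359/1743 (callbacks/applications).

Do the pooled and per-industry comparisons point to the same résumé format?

Healthcare: Format A 24/43 = 55.8%, the hybrid format 74/108 = 68.5% → the hybrid format
Tech: Format A 113/302 = 37.4%, the hybrid format 43/91 = 47.3% → the hybrid format
Media: Format A 160/1085 = 14.7%, the hybrid format 359/1743 = 20.6% → the hybrid format
Overall: Format A 297/1430 = 20.8%, the hybrid format 476/1942 = 24.5% → the hybrid format
The hybrid format wins overall and in every industry group — no reversal.

Yes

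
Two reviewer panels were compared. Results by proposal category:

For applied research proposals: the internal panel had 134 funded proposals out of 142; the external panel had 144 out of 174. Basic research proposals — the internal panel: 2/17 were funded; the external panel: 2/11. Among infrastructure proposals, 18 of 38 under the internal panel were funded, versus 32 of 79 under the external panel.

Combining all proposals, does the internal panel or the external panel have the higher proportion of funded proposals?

the internal panel

Applied research: the internal panel 134/142 = 94.4%, the external panel 144/174 = 82.8% → the internal panel
Basic research: the internal panel 2/17 = 11.8%, the external panel 2/11 = 18.2% → the external panel
Infrastructure: the internal panel 18/38 = 47.4%, the external panel 32/79 = 40.5% → the internal panel
Overall: the internal panel 154/197 = 78.2%, the external panel 178/264 = 67.4% → the internal panel
(Neither sweeps every proposal group, but the internal panel has the higher pooled rate.)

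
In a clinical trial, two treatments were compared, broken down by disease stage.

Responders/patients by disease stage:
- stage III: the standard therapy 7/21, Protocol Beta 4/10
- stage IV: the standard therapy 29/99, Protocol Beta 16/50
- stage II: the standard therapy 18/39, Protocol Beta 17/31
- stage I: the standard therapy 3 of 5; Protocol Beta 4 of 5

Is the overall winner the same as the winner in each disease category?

Stage III: the standard therapy 7/21 = 33.3%, Protocol Beta 4/10 = 40.0% → Protocol Beta
Stage IV: the standard therapy 29/99 = 29.3%, Protocol Beta 16/50 = 32.0% → Protocol Beta
Stage II: the standard therapy 18/39 = 46.2%, Protocol Beta 17/31 = 54.8% → Protocol Beta
Stage I: the standard therapy 3/5 = 60.0%, Protocol Beta 4/5 = 80.0% → Protocol Beta
Overall: the standard therapy 57/164 = 34.8%, Protocol Beta 41/96 = 42.7% → Protocol Beta
Protocol Beta wins overall and in every disease group — no reversal.

Yes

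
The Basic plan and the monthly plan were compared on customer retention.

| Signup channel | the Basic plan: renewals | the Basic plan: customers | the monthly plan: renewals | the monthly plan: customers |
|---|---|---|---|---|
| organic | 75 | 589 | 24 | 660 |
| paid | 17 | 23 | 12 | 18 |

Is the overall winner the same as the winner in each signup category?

Yes

Organic: the Basic plan 75/589 = 12.7%, the monthly plan 24/660 = 3.6% → the Basic plan
Paid: the Basic plan 17/23 = 73.9%, the monthly plan 12/18 = 66.7% → the Basic plan
Overall: the Basic plan 92/612 = 15.0%, the monthly plan 36/678 = 5.3% → the Basic plan
The Basic plan wins overall and in every signup group — no reversal.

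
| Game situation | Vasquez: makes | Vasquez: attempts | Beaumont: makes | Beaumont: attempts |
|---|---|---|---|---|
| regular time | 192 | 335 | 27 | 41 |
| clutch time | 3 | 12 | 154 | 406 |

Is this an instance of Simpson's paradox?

Regular time: Vasquez 192/335 = 57.3%, Beaumont 27/41 = 65.9% → Beaumont
Clutch time: Vasquez 3/12 = 25.0%, Beaumont 154/406 = 37.9% → Beaumont
Overall: Vasquez 195/347 = 56.2%, Beaumont 181/447 = 40.5% → Vasquez
Beaumont wins each game group but Vasquez wins overall — the comparison reverses. Beaumont's attempts skew toward clutch time, which has a lower base rate.

Yes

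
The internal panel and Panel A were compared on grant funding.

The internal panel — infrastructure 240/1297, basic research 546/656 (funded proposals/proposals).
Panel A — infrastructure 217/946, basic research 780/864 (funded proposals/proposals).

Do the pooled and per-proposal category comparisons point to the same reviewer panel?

Yes

Infrastructure: the internal panel 240/1297 = 18.5%, Panel A 217/946 = 22.9% → Panel A
Basic research: the internal panel 546/656 = 83.2%, Panel A 780/864 = 90.3% → Panel A
Overall: the internal panel 786/1953 = 40.2%, Panel A 997/1810 = 55.1% → Panel A
Panel A wins overall and in every proposal group — no reversal.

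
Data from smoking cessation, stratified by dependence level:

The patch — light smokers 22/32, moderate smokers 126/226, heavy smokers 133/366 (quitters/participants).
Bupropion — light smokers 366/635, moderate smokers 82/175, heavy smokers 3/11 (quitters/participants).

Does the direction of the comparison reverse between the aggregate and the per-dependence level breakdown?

Yes

Light smokers: the patch 22/32 = 68.8%, bupropion 366/635 = 57.6% → the patch
Moderate smokers: the patch 126/226 = 55.8%, bupropion 82/175 = 46.9% → the patch
Heavy smokers: the patch 133/366 = 36.3%, bupropion 3/11 = 27.3% → the patch
Overall: the patch 281/624 = 45.0%, bupropion 451/821 = 54.9% → bupropion
The patch wins each dependence group but bupropion wins overall — the comparison reverses. The patch's participants skew toward heavy smokers, which has a lower base rate.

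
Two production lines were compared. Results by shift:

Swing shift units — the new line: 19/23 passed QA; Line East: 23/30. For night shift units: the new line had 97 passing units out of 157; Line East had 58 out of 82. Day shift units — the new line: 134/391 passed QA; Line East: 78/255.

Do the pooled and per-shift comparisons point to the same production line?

No

Swing shift: the new line 19/23 = 82.6%, Line East 23/30 = 76.7% → the new line
Night shift: the new line 97/157 = 61.8%, Line East 58/82 = 70.7% → Line East
Day shift: the new line 134/391 = 34.3%, Line East 78/255 = 30.6% → the new line
Overall: the new line 250/571 = 43.8%, Line East 159/367 = 43.3% → the new line
Neither sweeps: the new line wins 2 of 3 groups, Line East wins 1. The new line wins overall but not every group — no Simpson reversal.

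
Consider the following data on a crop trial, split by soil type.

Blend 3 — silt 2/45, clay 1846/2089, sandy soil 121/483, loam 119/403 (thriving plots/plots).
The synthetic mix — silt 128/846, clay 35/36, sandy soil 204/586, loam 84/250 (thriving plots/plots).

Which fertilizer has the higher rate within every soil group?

the synthetic mix

Silt: Blend 3 2/45 = 4.4%, the synthetic mix 128/846 = 15.1% → the synthetic mix
Clay: Blend 3 1846/2089 = 88.4%, the synthetic mix 35/36 = 97.2% → the synthetic mix
Sandy soil: Blend 3 121/483 = 25.1%, the synthetic mix 204/586 = 34.8% → the synthetic mix
Loam: Blend 3 119/403 = 29.5%, the synthetic mix 84/250 = 33.6% → the synthetic mix
The synthetic mix has the higher rate in all 4 groups.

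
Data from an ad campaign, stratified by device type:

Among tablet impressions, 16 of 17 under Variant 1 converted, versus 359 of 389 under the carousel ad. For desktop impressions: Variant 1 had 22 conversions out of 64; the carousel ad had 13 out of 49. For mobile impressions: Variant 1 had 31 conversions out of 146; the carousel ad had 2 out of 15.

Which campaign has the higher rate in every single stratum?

Tablet: Variant 1 16/17 = 94.1%, the carousel ad 359/389 = 92.3% → Variant 1
Desktop: Variant 1 22/64 = 34.4%, the carousel ad 13/49 = 26.5% → Variant 1
Mobile: Variant 1 31/146 = 21.2%, the carousel ad 2/15 = 13.3% → Variant 1
Variant 1 has the higher rate in all 3 groups.

Variant 1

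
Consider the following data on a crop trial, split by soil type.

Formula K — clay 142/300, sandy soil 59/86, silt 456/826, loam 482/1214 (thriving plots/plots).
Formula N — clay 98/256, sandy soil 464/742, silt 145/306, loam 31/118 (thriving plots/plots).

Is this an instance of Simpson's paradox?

Clay: Formula K 142/300 = 47.3%, Formula N 98/256 = 38.3% → Formula K
Sandy soil: Formula K 59/86 = 68.6%, Formula N 464/742 = 62.5% → Formula K
Silt: Formula K 456/826 = 55.2%, Formula N 145/306 = 47.4% → Formula K
Loam: Formula K 482/1214 = 39.7%, Formula N 31/118 = 26.3% → Formula K
Overall: Formula K 1139/2426 = 46.9%, Formula N 738/1422 = 51.9% → Formula N
Formula K wins each soil group but Formula N wins overall — the comparison reverses. Formula K's plots skew toward loam, which has a lower base rate.

Yes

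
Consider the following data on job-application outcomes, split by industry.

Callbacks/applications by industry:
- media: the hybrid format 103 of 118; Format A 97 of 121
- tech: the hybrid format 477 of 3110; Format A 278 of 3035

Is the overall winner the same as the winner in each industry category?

Media: the hybrid format 103/118 = 87.3%, Format A 97/121 = 80.2% → the hybrid format
Tech: the hybrid format 477/3110 = 15.3%, Format A 278/3035 = 9.2% → the hybrid format
Overall: the hybrid format 580/3228 = 18.0%, Format A 375/3156 = 11.9% → the hybrid format
The hybrid format wins overall and in every industry group — no reversal.

Yes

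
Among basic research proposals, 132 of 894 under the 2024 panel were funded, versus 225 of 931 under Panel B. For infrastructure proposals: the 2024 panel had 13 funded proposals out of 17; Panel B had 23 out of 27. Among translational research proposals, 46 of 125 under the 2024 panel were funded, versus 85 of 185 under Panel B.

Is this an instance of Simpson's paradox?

No

Basic research: the 2024 panel 132/894 = 14.8%, Panel B 225/931 = 24.2% → Panel B
Infrastructure: the 2024 panel 13/17 = 76.5%, Panel B 23/27 = 85.2% → Panel B
Translational research: the 2024 panel 46/125 = 36.8%, Panel B 85/185 = 45.9% → Panel B
Overall: the 2024 panel 191/1036 = 18.4%, Panel B 333/1143 = 29.1% → Panel B
Panel B wins overall and in every proposal group — no reversal.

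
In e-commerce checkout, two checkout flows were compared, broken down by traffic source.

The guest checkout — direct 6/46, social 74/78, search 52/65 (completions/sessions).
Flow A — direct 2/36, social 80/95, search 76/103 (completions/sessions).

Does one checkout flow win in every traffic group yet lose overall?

Direct: the guest checkout 6/46 = 13.0%, Flow A 2/36 = 5.6% → the guest checkout
Social: the guest checkout 74/78 = 94.9%, Flow A 80/95 = 84.2% → the guest checkout
Search: the guest checkout 52/65 = 80.0%, Flow A 76/103 = 73.8% → the guest checkout
Overall: the guest checkout 132/189 = 69.8%, Flow A 158/234 = 67.5% → the guest checkout
The guest checkout wins overall and in every traffic group — no reversal.

No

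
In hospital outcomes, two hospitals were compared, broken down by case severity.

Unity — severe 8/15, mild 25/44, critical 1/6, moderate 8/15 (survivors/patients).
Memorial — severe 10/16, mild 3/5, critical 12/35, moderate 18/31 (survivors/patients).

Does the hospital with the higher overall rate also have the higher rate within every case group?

Severe: Unity 8/15 = 53.3%, Memorial 10/16 = 62.5% → Memorial
Mild: Unity 25/44 = 56.8%, Memorial 3/5 = 60.0% → Memorial
Critical: Unity 1/6 = 16.7%, Memorial 12/35 = 34.3% → Memorial
Moderate: Unity 8/15 = 53.3%, Memorial 18/31 = 58.1% → Memorial
Overall: Unity 42/80 = 52.5%, Memorial 43/87 = 49.4% → Unity
Memorial wins each case group but Unity wins overall — the comparison reverses. Memorial's patients skew toward critical, which has a lower base rate.

No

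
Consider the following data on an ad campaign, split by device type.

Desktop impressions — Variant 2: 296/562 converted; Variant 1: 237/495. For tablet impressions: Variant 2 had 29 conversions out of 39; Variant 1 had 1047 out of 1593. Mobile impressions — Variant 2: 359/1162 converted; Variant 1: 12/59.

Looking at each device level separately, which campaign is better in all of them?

Variant 2

Desktop: Variant 2 296/562 = 52.7%, Variant 1 237/495 = 47.9% → Variant 2
Tablet: Variant 2 29/39 = 74.4%, Variant 1 1047/1593 = 65.7% → Variant 2
Mobile: Variant 2 359/1162 = 30.9%, Variant 1 12/59 = 20.3% → Variant 2
Variant 2 has the higher rate in all 3 groups.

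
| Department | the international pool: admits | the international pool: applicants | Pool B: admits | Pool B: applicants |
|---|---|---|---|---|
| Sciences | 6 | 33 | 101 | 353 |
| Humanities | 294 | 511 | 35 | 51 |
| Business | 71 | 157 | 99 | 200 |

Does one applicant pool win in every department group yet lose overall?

Yes

Sciences: the international pool 6/33 = 18.2%, Pool B 101/353 = 28.6% → Pool B
Humanities: the international pool 294/511 = 57.5%, Pool B 35/51 = 68.6% → Pool B
Business: the international pool 71/157 = 45.2%, Pool B 99/200 = 49.5% → Pool B
Overall: the international pool 371/701 = 52.9%, Pool B 235/604 = 38.9% → the international pool
Pool B wins each department group but the international pool wins overall — the comparison reverses. Pool B's applicants skew toward Sciences, which has a lower base rate.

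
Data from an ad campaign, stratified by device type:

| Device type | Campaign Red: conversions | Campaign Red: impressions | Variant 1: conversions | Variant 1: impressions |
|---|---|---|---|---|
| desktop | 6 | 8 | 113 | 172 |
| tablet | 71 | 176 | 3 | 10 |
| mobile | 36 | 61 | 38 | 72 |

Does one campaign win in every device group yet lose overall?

Desktop: Campaign Red 6/8 = 75.0%, Variant 1 113/172 = 65.7% → Campaign Red
Tablet: Campaign Red 71/176 = 40.3%, Variant 1 3/10 = 30.0% → Campaign Red
Mobile: Campaign Red 36/61 = 59.0%, Variant 1 38/72 = 52.8% → Campaign Red
Overall: Campaign Red 113/245 = 46.1%, Variant 1 154/254 = 60.6% → Variant 1
Campaign Red wins each device group but Variant 1 wins overall — the comparison reverses. Campaign Red's impressions skew toward tablet, which has a lower base rate.

Yes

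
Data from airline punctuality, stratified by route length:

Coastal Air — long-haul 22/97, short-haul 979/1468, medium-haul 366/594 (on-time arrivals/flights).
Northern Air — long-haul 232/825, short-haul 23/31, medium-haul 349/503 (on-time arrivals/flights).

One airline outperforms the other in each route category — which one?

Long-haul: Coastal Air 22/97 = 22.7%, Northern Air 232/825 = 28.1% → Northern Air
Short-haul: Coastal Air 979/1468 = 66.7%, Northern Air 23/31 = 74.2% → Northern Air
Medium-haul: Coastal Air 366/594 = 61.6%, Northern Air 349/503 = 69.4% → Northern Air
Northern Air has the higher rate in all 3 groups.

Northern Air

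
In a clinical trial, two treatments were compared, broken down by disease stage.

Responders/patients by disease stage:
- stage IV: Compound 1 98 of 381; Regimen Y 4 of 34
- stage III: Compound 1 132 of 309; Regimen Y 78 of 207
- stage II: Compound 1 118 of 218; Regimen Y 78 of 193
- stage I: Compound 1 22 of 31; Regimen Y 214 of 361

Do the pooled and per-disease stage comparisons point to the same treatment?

Stage IV: Compound 1 98/381 = 25.7%, Regimen Y 4/34 = 11.8% → Compound 1
Stage III: Compound 1 132/309 = 42.7%, Regimen Y 78/207 = 37.7% → Compound 1
Stage II: Compound 1 118/218 = 54.1%, Regimen Y 78/193 = 40.4% → Compound 1
Stage I: Compound 1 22/31 = 71.0%, Regimen Y 214/361 = 59.3% → Compound 1
Overall: Compound 1 370/939 = 39.4%, Regimen Y 374/795 = 47.0% → Regimen Y
Compound 1 wins each disease group but Regimen Y wins overall — the comparison reverses. Compound 1's patients skew toward stage IV, which has a lower base rate.

No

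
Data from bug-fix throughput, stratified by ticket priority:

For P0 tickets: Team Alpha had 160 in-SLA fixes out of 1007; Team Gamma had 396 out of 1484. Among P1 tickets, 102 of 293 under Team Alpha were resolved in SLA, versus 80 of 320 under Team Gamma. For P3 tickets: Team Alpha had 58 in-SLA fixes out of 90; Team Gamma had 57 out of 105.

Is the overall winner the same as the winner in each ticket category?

No

P0: Team Alpha 160/1007 = 15.9%, Team Gamma 396/1484 = 26.7% → Team Gamma
P1: Team Alpha 102/293 = 34.8%, Team Gamma 80/320 = 25.0% → Team Alpha
P3: Team Alpha 58/90 = 64.4%, Team Gamma 57/105 = 54.3% → Team Alpha
Overall: Team Alpha 320/1390 = 23.0%, Team Gamma 533/1909 = 27.9% → Team Gamma
Neither sweeps: Team Alpha wins 2 of 3 groups, Team Gamma wins 1. Team Gamma wins overall but not every group — no Simpson reversal.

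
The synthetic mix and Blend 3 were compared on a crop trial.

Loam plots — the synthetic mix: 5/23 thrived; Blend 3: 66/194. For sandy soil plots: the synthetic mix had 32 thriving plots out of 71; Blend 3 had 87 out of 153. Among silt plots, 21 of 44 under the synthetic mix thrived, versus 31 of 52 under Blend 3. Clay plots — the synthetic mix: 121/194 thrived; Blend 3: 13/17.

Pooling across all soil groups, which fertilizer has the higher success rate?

Loam: the synthetic mix 5/23 = 21.7%, Blend 3 66/194 = 34.0% → Blend 3
Sandy soil: the synthetic mix 32/71 = 45.1%, Blend 3 87/153 = 56.9% → Blend 3
Silt: the synthetic mix 21/44 = 47.7%, Blend 3 31/52 = 59.6% → Blend 3
Clay: the synthetic mix 121/194 = 62.4%, Blend 3 13/17 = 76.5% → Blend 3
Overall: the synthetic mix 179/332 = 53.9%, Blend 3 197/416 = 47.4% → the synthetic mix
(Blend 3 wins every soil group but the synthetic mix wins overall — Blend 3's plots skew toward the low-rate loam group.)

the synthetic mix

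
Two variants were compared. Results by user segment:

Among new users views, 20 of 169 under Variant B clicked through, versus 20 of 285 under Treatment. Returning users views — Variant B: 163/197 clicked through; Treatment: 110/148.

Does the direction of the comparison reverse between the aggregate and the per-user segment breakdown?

No

New users: Variant B 20/169 = 11.8%, Treatment 20/285 = 7.0% → Variant B
Returning users: Variant B 163/197 = 82.7%, Treatment 110/148 = 74.3% → Variant B
Overall: Variant B 183/366 = 50.0%, Treatment 130/433 = 30.0% → Variant B
Variant B wins overall and in every user group — no reversal.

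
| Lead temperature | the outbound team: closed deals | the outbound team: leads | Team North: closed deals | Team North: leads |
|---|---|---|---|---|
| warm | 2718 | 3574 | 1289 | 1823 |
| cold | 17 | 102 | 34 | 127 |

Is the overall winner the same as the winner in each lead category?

No

Warm: the outbound team 2718/3574 = 76.0%, Team North 1289/1823 = 70.7% → the outbound team
Cold: the outbound team 17/102 = 16.7%, Team North 34/127 = 26.8% → Team North
Overall: the outbound team 2735/3676 = 74.4%, Team North 1323/1950 = 67.8% → the outbound team
Neither sweeps: the outbound team wins 1 of 2 groups, Team North wins 1. The outbound team wins overall but not every group — no Simpson reversal.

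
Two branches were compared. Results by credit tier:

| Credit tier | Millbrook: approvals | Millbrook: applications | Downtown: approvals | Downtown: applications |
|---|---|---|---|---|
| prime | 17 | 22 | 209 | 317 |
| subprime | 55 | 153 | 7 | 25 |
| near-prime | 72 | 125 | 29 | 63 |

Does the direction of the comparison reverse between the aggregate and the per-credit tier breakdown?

Prime: Millbrook 17/22 = 77.3%, Downtown 209/317 = 65.9% → Millbrook
Subprime: Millbrook 55/153 = 35.9%, Downtown 7/25 = 28.0% → Millbrook
Near-prime: Millbrook 72/125 = 57.6%, Downtown 29/63 = 46.0% → Millbrook
Overall: Millbrook 144/300 = 48.0%, Downtown 245/405 = 60.5% → Downtown
Millbrook wins each credit group but Downtown wins overall — the comparison reverses. Millbrook's applications skew toward subprime, which has a lower base rate.

Yes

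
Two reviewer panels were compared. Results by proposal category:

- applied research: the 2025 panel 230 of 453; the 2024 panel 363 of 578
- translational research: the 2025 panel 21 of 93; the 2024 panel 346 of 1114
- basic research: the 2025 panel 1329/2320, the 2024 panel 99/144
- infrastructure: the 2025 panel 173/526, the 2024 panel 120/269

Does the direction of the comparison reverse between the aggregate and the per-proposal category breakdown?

Applied research: the 2025 panel 230/453 = 50.8%, the 2024 panel 363/578 = 62.8% → the 2024 panel
Translational research: the 2025 panel 21/93 = 22.6%, the 2024 panel 346/1114 = 31.1% → the 2024 panel
Basic research: the 2025 panel 1329/2320 = 57.3%, the 2024 panel 99/144 = 68.8% → the 2024 panel
Infrastructure: the 2025 panel 173/526 = 32.9%, the 2024 panel 120/269 = 44.6% → the 2024 panel
Overall: the 2025 panel 1753/3392 = 51.7%, the 2024 panel 928/2105 = 44.1% → the 2025 panel
The 2024 panel wins each proposal group but the 2025 panel wins overall — the comparison reverses. The 2024 panel's proposals skew toward translational research, which has a lower base rate.

Yes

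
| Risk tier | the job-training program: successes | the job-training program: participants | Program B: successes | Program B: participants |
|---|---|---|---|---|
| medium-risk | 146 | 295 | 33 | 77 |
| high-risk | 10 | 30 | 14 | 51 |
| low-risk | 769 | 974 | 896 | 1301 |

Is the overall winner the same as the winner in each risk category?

Medium-risk: the job-training program 146/295 = 49.5%, Program B 33/77 = 42.9% → the job-training program
High-risk: the job-training program 10/30 = 33.3%, Program B 14/51 = 27.5% → the job-training program
Low-risk: the job-training program 769/974 = 79.0%, Program B 896/1301 = 68.9% → the job-training program
Overall: the job-training program 925/1299 = 71.2%, Program B 943/1429 = 66.0% → the job-training program
The job-training program wins overall and in every risk group — no reversal.

Yes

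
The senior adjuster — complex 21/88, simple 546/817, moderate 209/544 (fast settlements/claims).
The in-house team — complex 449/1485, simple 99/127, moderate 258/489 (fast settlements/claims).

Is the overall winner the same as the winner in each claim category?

Complex: the senior adjuster 21/88 = 23.9%, the in-house team 449/1485 = 30.2% → the in-house team
Simple: the senior adjuster 546/817 = 66.8%, the in-house team 99/127 = 78.0% → the in-house team
Moderate: the senior adjuster 209/544 = 38.4%, the in-house team 258/489 = 52.8% → the in-house team
Overall: the senior adjuster 776/1449 = 53.6%, the in-house team 806/2101 = 38.4% → the senior adjuster
The in-house team wins each claim group but the senior adjuster wins overall — the comparison reverses. The in-house team's claims skew toward complex, which has a lower base rate.

No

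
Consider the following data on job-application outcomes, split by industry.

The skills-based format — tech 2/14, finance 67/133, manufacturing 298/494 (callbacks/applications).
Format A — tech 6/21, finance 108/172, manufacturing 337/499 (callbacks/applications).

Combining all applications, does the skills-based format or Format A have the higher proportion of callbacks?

Format A

Tech: the skills-based format 2/14 = 14.3%, Format A 6/21 = 28.6% → Format A
Finance: the skills-based format 67/133 = 50.4%, Format A 108/172 = 62.8% → Format A
Manufacturing: the skills-based format 298/494 = 60.3%, Format A 337/499 = 67.5% → Format A
Overall: the skills-based format 367/641 = 57.3%, Format A 451/692 = 65.2% → Format A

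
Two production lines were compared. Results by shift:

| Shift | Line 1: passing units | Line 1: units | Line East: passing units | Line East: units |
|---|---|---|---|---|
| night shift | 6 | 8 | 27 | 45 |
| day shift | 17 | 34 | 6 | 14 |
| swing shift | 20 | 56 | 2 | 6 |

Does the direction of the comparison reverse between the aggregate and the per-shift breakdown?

Night shift: Line 1 6/8 = 75.0%, Line East 27/45 = 60.0% → Line 1
Day shift: Line 1 17/34 = 50.0%, Line East 6/14 = 42.9% → Line 1
Swing shift: Line 1 20/56 = 35.7%, Line East 2/6 = 33.3% → Line 1
Overall: Line 1 43/98 = 43.9%, Line East 35/65 = 53.8% → Line East
Line 1 wins each shift group but Line East wins overall — the comparison reverses. Line 1's units skew toward swing shift, which has a lower base rate.

Yes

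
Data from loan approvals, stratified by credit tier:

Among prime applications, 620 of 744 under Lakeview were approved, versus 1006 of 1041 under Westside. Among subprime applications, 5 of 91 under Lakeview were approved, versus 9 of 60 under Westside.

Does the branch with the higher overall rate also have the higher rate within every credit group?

Yes

Prime: Lakeview 620/744 = 83.3%, Westside 1006/1041 = 96.6% → Westside
Subprime: Lakeview 5/91 = 5.5%, Westside 9/60 = 15.0% → Westside
Overall: Lakeview 625/835 = 74.9%, Westside 1015/1101 = 92.2% → Westside
Westside wins overall and in every credit group — no reversal.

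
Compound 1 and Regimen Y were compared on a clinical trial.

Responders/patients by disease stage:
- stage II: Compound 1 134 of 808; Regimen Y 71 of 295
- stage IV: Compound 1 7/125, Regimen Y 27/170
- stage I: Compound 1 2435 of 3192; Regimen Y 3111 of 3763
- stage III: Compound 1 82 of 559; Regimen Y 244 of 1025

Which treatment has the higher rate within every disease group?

Regimen Y

Stage II: Compound 1 134/808 = 16.6%, Regimen Y 71/295 = 24.1% → Regimen Y
Stage IV: Compound 1 7/125 = 5.6%, Regimen Y 27/170 = 15.9% → Regimen Y
Stage I: Compound 1 2435/3192 = 76.3%, Regimen Y 3111/3763 = 82.7% → Regimen Y
Stage III: Compound 1 82/559 = 14.7%, Regimen Y 244/1025 = 23.8% → Regimen Y
Regimen Y has the higher rate in all 4 groups.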